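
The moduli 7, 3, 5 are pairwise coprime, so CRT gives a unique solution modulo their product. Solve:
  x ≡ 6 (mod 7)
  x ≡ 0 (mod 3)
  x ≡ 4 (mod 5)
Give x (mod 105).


Moduli 7, 3, 5 are pairwise coprime; by CRT there is a unique solution modulo M = 7 · 3 · 5 = 105.
Solve pairwise, accumulating the modulus:
  Start with x ≡ 6 (mod 7).
  Combine with x ≡ 0 (mod 3): since gcd(7, 3) = 1, we get a unique residue mod 21.
    Write x = 6 + 7·t and substitute into x ≡ 0 (mod 3): 7·t ≡ 0 − 6 = -6 (mod 3).
    Reduce coefficients mod 3: 1·t ≡ 0 (mod 3).
    So t ≡ 0 (mod 3).
    Then x = 6 + 7·0 = 6, valid modulo lcm(7, 3) = 21: x ≡ 6 (mod 21).
  Combine with x ≡ 4 (mod 5): since gcd(21, 5) = 1, we get a unique residue mod 105.
    Write x = 6 + 21·t and substitute into x ≡ 4 (mod 5): 21·t ≡ 4 − 6 = -2 (mod 5).
    Reduce coefficients mod 5: 1·t ≡ 3 (mod 5).
    So t ≡ 3 (mod 5).
    Then x = 6 + 21·3 = 69, valid modulo lcm(21, 5) = 105: x ≡ 69 (mod 105).
Verify: 69 mod 7 = 6 ✓, 69 mod 3 = 0 ✓, 69 mod 5 = 4 ✓.

x ≡ 69 (mod 105).


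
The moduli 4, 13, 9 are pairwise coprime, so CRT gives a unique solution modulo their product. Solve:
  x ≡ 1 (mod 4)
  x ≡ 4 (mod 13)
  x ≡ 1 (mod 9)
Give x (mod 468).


Moduli 4, 13, 9 are pairwise coprime; by CRT there is a unique solution modulo M = 4 · 13 · 9 = 468.
Solve pairwise, accumulating the modulus:
  Start with x ≡ 1 (mod 4).
  Combine with x ≡ 4 (mod 13): since gcd(4, 13) = 1, we get a unique residue mod 52.
    Write x = 1 + 4·t and substitute into x ≡ 4 (mod 13): 4·t ≡ 4 − 1 = 3 (mod 13).
    The inverse of 4 mod 13 is 10 (since 4·10 = 40 = 3·13 + 1), so t ≡ 10·3 = 30 ≡ 4 (mod 13).
    Then x = 1 + 4·4 = 17, valid modulo lcm(4, 13) = 52: x ≡ 17 (mod 52).
  Combine with x ≡ 1 (mod 9): since gcd(52, 9) = 1, we get a unique residue mod 468.
    Write x = 17 + 52·t and substitute into x ≡ 1 (mod 9): 52·t ≡ 1 − 17 = -16 (mod 9).
    Reduce coefficients mod 9: 7·t ≡ 2 (mod 9).
    The inverse of 7 mod 9 is 4 (since 7·4 = 28 = 3·9 + 1), so t ≡ 4·2 = 8 ≡ 8 (mod 9).
    Then x = 17 + 52·8 = 433, valid modulo lcm(52, 9) = 468: x ≡ 433 (mod 468).
Verify: 433 mod 4 = 1 ✓, 433 mod 13 = 4 ✓, 433 mod 9 = 1 ✓.

x ≡ 433 (mod 468).


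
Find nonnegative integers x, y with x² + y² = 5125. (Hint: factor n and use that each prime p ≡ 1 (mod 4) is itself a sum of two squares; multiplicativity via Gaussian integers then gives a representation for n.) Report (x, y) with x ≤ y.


Step 1: Factor n = 5125 = 5^3 · 41.
Step 2: Check the mod-4 condition on each prime factor: 5 ≡ 1 (mod 4), exponent 3; 41 ≡ 1 (mod 4), exponent 1.
All primes ≡ 3 (mod 4) appear to even exponent (or don't appear), so by the two-squares theorem n IS expressible as a sum of two squares.
Step 3: Build a representation. Group n = k² · m with k = 5 and m = 5 · 41 = 205 (a product of primes ≡ 1 (mod 4)); a representation of m scales to one of n via (k·x)² + (k·y)² = k²(x² + y²). Each prime p ≡ 1 (mod 4) is itself a sum of two squares; find a² by testing p − a² for a perfect square:
  5: 5 − 1² = 4 = 2² ⇒ 5 = 1² + 2².
  41: 41 − 1² = 40, 41 − 2² = 37, 41 − 3² = 32, 41 − 4² = 25 = 5² ⇒ 41 = 4² + 5².
  Combine using the Brahmagupta–Fibonacci identity (a² + b²)(c² + d²) = (ac − bd)² + (ad + bc)² = (ac + bd)² + (ad − bc)²:
  5 · 41 = 205: from (1² + 2²)(4² + 5²), take (1·4 − 2·5, 1·5 + 2·4) = (4 − 10, 5 + 8) = (-6, 13); dropping signs (only squares matter) gives (6, 13); check 6² + 13² = 36 + 169 = 205 ✓.
  Scale by k = 5: (5·6, 5·13) = (30, 65).
Step 4: Order so x ≤ y and verify: 30² + 65² = 900 + 4225 = 5125 = n. ✓

n = 5125 = 30² + 65² (one valid representation with x ≤ y).


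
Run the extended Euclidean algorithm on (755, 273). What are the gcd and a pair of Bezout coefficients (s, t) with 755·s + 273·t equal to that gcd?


Euclidean algorithm on (755, 273) — divide until remainder is 0:
  755 = 2 · 273 + 209
  273 = 1 · 209 + 64
  209 = 3 · 64 + 17
  64 = 3 · 17 + 13
  17 = 1 · 13 + 4
  13 = 3 · 4 + 1
  4 = 4 · 1 + 0
gcd(755, 273) = 1.
Track Bezout coefficients alongside the remainders: start with r₀ = 755 = a·1 + b·0 (s = 1, t = 0) and r₁ = 273 = a·0 + b·1 (s = 0, t = 1); each new remainder r_{k+1} = r_{k-1} − q_k·r_k inherits s_{k+1} = s_{k-1} − q_k·s_k, t_{k+1} = t_{k-1} − q_k·t_k, so r_k = a·s_k + b·t_k at every step:
  q = 2: r = 209, s = 1 − 2·0 = 1, t = 0 − 2·1 = -2  (check: 755·1 + 273·(-2) = 209)
  q = 1: r = 64, s = 0 − 1·1 = -1, t = 1 − 1·(-2) = 3  (check: 755·(-1) + 273·3 = 64)
  q = 3: r = 17, s = 1 − 3·(-1) = 4, t = -2 − 3·3 = -11  (check: 755·4 + 273·(-11) = 17)
  q = 3: r = 13, s = -1 − 3·4 = -13, t = 3 − 3·(-11) = 36  (check: 755·(-13) + 273·36 = 13)
  q = 1: r = 4, s = 4 − 1·(-13) = 17, t = -11 − 1·36 = -47  (check: 755·17 + 273·(-47) = 4)
  q = 3: r = 1, s = -13 − 3·17 = -64, t = 36 − 3·(-47) = 177  (check: 755·(-64) + 273·177 = 1)
The row with r = 1 (the gcd) gives the Bezout coefficients s = -64, t = 177.
Result: 755 · (-64) + 273 · (177) = 1.

gcd(755, 273) = 1; s = -64, t = 177 (check: 755·(-64) + 273·177 = 1).


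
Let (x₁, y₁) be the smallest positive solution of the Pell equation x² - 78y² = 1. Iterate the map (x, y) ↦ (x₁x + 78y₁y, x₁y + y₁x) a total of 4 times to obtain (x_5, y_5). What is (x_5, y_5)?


Step 1: Find the fundamental solution (x₁, y₁) of x² - 78y² = 1.
  Expand √78 as a continued fraction. a₀ = ⌊√78⌋ = 8; iterate m_{k+1} = d_k·a_k − m_k, d_{k+1} = (78 − m_{k+1}²)/d_k, a_{k+1} = ⌊(a₀ + m_{k+1})/d_{k+1}⌋ (starting m₀ = 0, d₀ = 1), with convergents p_k = a_k·p_{k-1} + p_{k-2}, q_k = a_k·q_{k-1} + q_{k-2} (p₋₁ = 1, q₋₁ = 0):
  k = 0: a₀ = 8; p₀/q₀ = 8/1; p₀² − 78·q₀² = 64 − 78 = -14.
  k = 1: m = 8, d = 14, a = ⌊(8 + 8)/14⌋ = 1; p/q = (1·8 + 1)/(1·1 + 0) = 9/1; p² − 78·q² = 81 − 78 = 3.
  k = 2: m = 6, d = 3, a = ⌊(8 + 6)/3⌋ = 4; p/q = (4·9 + 8)/(4·1 + 1) = 44/5; p² − 78·q² = 1936 − 1950 = -14.
  k = 3: m = 6, d = 14, a = ⌊(8 + 6)/14⌋ = 1; p/q = (1·44 + 9)/(1·5 + 1) = 53/6; p² − 78·q² = 2809 − 2808 = 1.
  The first convergent with p² − 78·q² = 1 gives the fundamental solution (x₁, y₁) = (53, 6).
Step 2: Apply the recurrence (x_{n+1}, y_{n+1}) = (x₁x_n + 78y₁y_n, x₁y_n + y₁x_n) repeatedly.
  From (x_1, y_1) = (53, 6): x_2 = 53·53 + 78·6·6 = 5617; y_2 = 53·6 + 6·53 = 636.
  From (x_2, y_2) = (5617, 636): x_3 = 53·5617 + 78·6·636 = 595349; y_3 = 53·636 + 6·5617 = 67410.
  From (x_3, y_3) = (595349, 67410): x_4 = 53·595349 + 78·6·67410 = 63101377; y_4 = 53·67410 + 6·595349 = 7144824.
  From (x_4, y_4) = (63101377, 7144824): x_5 = 53·63101377 + 78·6·7144824 = 6688150613; y_5 = 53·7144824 + 6·63101377 = 757283934.
Step 3: Verify x_5² - 78·y_5² = 44731358622172275769 - 44731358622172275768 = 1 (should be 1). ✓

(x_1, y_1) = (53, 6); (x_5, y_5) = (6688150613, 757283934).


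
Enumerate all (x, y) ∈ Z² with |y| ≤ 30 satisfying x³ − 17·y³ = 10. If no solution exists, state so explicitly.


The equation is x³ - 17y³ = 10. For fixed y, x³ = 17·y³ + 10, so a solution requires the RHS to be a perfect cube.
Strategy: iterate y from -30 to 30, compute RHS = 17·y³ + 10, and check whether it is a (positive or negative) perfect cube.
Check small values of y:
  y = 0: RHS = 10 is not a perfect cube.
  y = 1: RHS = 27 = (3)³ ⇒ x = 3 works.
  y = -1: RHS = -7 is not a perfect cube.
  y = 2: RHS = 146 is not a perfect cube.
  y = -2: RHS = -126 is not a perfect cube.
  y = 3: RHS = 469 is not a perfect cube.
  y = -3: RHS = -449 is not a perfect cube.
Continuing the search up to |y| = 30 finds no further solutions beyond those listed.
Collected solutions: (3, 1).

Solutions (with |y| ≤ 30): (3, 1).


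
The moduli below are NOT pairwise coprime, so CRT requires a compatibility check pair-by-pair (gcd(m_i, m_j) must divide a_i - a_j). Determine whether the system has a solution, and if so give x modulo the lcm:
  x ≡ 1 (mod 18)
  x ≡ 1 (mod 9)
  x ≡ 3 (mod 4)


Moduli 18, 9, 4 are not pairwise coprime, so CRT works modulo lcm(m_i) when all pairwise compatibility conditions hold.
Pairwise compatibility: gcd(m_i, m_j) must divide a_i - a_j for every pair.
Merge one congruence at a time:
  Start: x ≡ 1 (mod 18).
  Combine with x ≡ 1 (mod 9): gcd(18, 9) = 9; 1 - 1 = 0, which IS divisible by 9, so compatible.
    Write x = 1 + 18·t and substitute into x ≡ 1 (mod 9): 18·t ≡ 1 − 1 = 0 (mod 9).
    Divide the congruence (and modulus) by g = 9: 2·t ≡ 0 (mod 1).
    Modulo 1 every t works; take t = 0.
    Then x = 1 + 18·0 = 1, valid modulo lcm(18, 9) = 18: x ≡ 1 (mod 18).
  Combine with x ≡ 3 (mod 4): gcd(18, 4) = 2; 3 - 1 = 2, which IS divisible by 2, so compatible.
    Write x = 1 + 18·t and substitute into x ≡ 3 (mod 4): 18·t ≡ 3 − 1 = 2 (mod 4).
    Divide the congruence (and modulus) by g = 2: 9·t ≡ 1 (mod 2).
    Reduce coefficients mod 2: 1·t ≡ 1 (mod 2).
    So t ≡ 1 (mod 2).
    Then x = 1 + 18·1 = 19, valid modulo lcm(18, 4) = 36: x ≡ 19 (mod 36).
Verify: 19 mod 18 = 1, 19 mod 9 = 1, 19 mod 4 = 3.

x ≡ 19 (mod 36).


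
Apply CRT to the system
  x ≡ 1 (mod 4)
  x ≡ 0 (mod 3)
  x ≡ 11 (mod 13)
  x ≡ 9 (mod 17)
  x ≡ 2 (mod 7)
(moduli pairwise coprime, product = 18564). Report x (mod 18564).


Product of moduli M = 4 · 3 · 13 · 17 · 7 = 18564.
Merge one congruence at a time:
  Start: x ≡ 1 (mod 4).
  Combine with x ≡ 0 (mod 3); new modulus lcm = 12.
    Write x = 1 + 4·t and substitute into x ≡ 0 (mod 3): 4·t ≡ 0 − 1 = -1 (mod 3).
    Reduce coefficients mod 3: 1·t ≡ 2 (mod 3).
    So t ≡ 2 (mod 3).
    Then x = 1 + 4·2 = 9, valid modulo lcm(4, 3) = 12: x ≡ 9 (mod 12).
  Combine with x ≡ 11 (mod 13); new modulus lcm = 156.
    Write x = 9 + 12·t and substitute into x ≡ 11 (mod 13): 12·t ≡ 11 − 9 = 2 (mod 13).
    The inverse of 12 mod 13 is 12 (since 12·12 = 144 = 11·13 + 1), so t ≡ 12·2 = 24 ≡ 11 (mod 13).
    Then x = 9 + 12·11 = 141, valid modulo lcm(12, 13) = 156: x ≡ 141 (mod 156).
  Combine with x ≡ 9 (mod 17); new modulus lcm = 2652.
    Write x = 141 + 156·t and substitute into x ≡ 9 (mod 17): 156·t ≡ 9 − 141 = -132 (mod 17).
    Reduce coefficients mod 17: 3·t ≡ 4 (mod 17).
    The inverse of 3 mod 17 is 6 (since 3·6 = 18 = 1·17 + 1), so t ≡ 6·4 = 24 ≡ 7 (mod 17).
    Then x = 141 + 156·7 = 1233, valid modulo lcm(156, 17) = 2652: x ≡ 1233 (mod 2652).
  Combine with x ≡ 2 (mod 7); new modulus lcm = 18564.
    Write x = 1233 + 2652·t and substitute into x ≡ 2 (mod 7): 2652·t ≡ 2 − 1233 = -1231 (mod 7).
    Reduce coefficients mod 7: 6·t ≡ 1 (mod 7).
    The inverse of 6 mod 7 is 6 (since 6·6 = 36 = 5·7 + 1), so t ≡ 6·1 = 6 ≡ 6 (mod 7).
    Then x = 1233 + 2652·6 = 17145, valid modulo lcm(2652, 7) = 18564: x ≡ 17145 (mod 18564).
Verify against each original: 17145 mod 4 = 1, 17145 mod 3 = 0, 17145 mod 13 = 11, 17145 mod 17 = 9, 17145 mod 7 = 2.

x ≡ 17145 (mod 18564).


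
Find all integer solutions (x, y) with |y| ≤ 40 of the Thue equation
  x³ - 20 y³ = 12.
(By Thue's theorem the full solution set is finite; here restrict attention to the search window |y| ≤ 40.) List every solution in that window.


The equation is x³ - 20y³ = 12. For fixed y, x³ = 20·y³ + 12, so a solution requires the RHS to be a perfect cube.
Strategy: iterate y from -40 to 40, compute RHS = 20·y³ + 12, and check whether it is a (positive or negative) perfect cube.
Check small values of y:
  y = 0: RHS = 12 is not a perfect cube.
  y = 1: RHS = 32 is not a perfect cube.
  y = -1: RHS = -8 = (-2)³ ⇒ x = -2 works.
  y = 2: RHS = 172 is not a perfect cube.
  y = -2: RHS = -148 is not a perfect cube.
  y = 3: RHS = 552 is not a perfect cube.
  y = -3: RHS = -528 is not a perfect cube.
Continuing the search up to |y| = 40 finds no further solutions beyond those listed.
Collected solutions: (-2, -1).

Solutions (with |y| ≤ 40): (-2, -1).


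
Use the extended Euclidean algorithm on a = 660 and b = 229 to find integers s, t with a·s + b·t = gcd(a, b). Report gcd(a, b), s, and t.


Euclidean algorithm on (660, 229) — divide until remainder is 0:
  660 = 2 · 229 + 202
  229 = 1 · 202 + 27
  202 = 7 · 27 + 13
  27 = 2 · 13 + 1
  13 = 13 · 1 + 0
gcd(660, 229) = 1.
Track Bezout coefficients alongside the remainders: start with r₀ = 660 = a·1 + b·0 (s = 1, t = 0) and r₁ = 229 = a·0 + b·1 (s = 0, t = 1); each new remainder r_{k+1} = r_{k-1} − q_k·r_k inherits s_{k+1} = s_{k-1} − q_k·s_k, t_{k+1} = t_{k-1} − q_k·t_k, so r_k = a·s_k + b·t_k at every step:
  q = 2: r = 202, s = 1 − 2·0 = 1, t = 0 − 2·1 = -2  (check: 660·1 + 229·(-2) = 202)
  q = 1: r = 27, s = 0 − 1·1 = -1, t = 1 − 1·(-2) = 3  (check: 660·(-1) + 229·3 = 27)
  q = 7: r = 13, s = 1 − 7·(-1) = 8, t = -2 − 7·3 = -23  (check: 660·8 + 229·(-23) = 13)
  q = 2: r = 1, s = -1 − 2·8 = -17, t = 3 − 2·(-23) = 49  (check: 660·(-17) + 229·49 = 1)
The row with r = 1 (the gcd) gives the Bezout coefficients s = -17, t = 49.
Result: 660 · (-17) + 229 · (49) = 1.

gcd(660, 229) = 1; s = -17, t = 49 (check: 660·(-17) + 229·49 = 1).


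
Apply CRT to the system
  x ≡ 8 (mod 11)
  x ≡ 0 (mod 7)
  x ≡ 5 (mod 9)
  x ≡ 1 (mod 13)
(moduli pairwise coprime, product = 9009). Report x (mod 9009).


Product of moduli M = 11 · 7 · 9 · 13 = 9009.
Merge one congruence at a time:
  Start: x ≡ 8 (mod 11).
  Combine with x ≡ 0 (mod 7); new modulus lcm = 77.
    Write x = 8 + 11·t and substitute into x ≡ 0 (mod 7): 11·t ≡ 0 − 8 = -8 (mod 7).
    Reduce coefficients mod 7: 4·t ≡ 6 (mod 7).
    The inverse of 4 mod 7 is 2 (since 4·2 = 8 = 1·7 + 1), so t ≡ 2·6 = 12 ≡ 5 (mod 7).
    Then x = 8 + 11·5 = 63, valid modulo lcm(11, 7) = 77: x ≡ 63 (mod 77).
  Combine with x ≡ 5 (mod 9); new modulus lcm = 693.
    Write x = 63 + 77·t and substitute into x ≡ 5 (mod 9): 77·t ≡ 5 − 63 = -58 (mod 9).
    Reduce coefficients mod 9: 5·t ≡ 5 (mod 9).
    The inverse of 5 mod 9 is 2 (since 5·2 = 10 = 1·9 + 1), so t ≡ 2·5 = 10 ≡ 1 (mod 9).
    Then x = 63 + 77·1 = 140, valid modulo lcm(77, 9) = 693: x ≡ 140 (mod 693).
  Combine with x ≡ 1 (mod 13); new modulus lcm = 9009.
    Write x = 140 + 693·t and substitute into x ≡ 1 (mod 13): 693·t ≡ 1 − 140 = -139 (mod 13).
    Reduce coefficients mod 13: 4·t ≡ 4 (mod 13).
    The inverse of 4 mod 13 is 10 (since 4·10 = 40 = 3·13 + 1), so t ≡ 10·4 = 40 ≡ 1 (mod 13).
    Then x = 140 + 693·1 = 833, valid modulo lcm(693, 13) = 9009: x ≡ 833 (mod 9009).
Verify against each original: 833 mod 11 = 8, 833 mod 7 = 0, 833 mod 9 = 5, 833 mod 13 = 1.

x ≡ 833 (mod 9009).


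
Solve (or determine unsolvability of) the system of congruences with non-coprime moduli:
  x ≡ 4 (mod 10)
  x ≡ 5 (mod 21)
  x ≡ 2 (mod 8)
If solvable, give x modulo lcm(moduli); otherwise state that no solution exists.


Moduli 10, 21, 8 are not pairwise coprime, so CRT works modulo lcm(m_i) when all pairwise compatibility conditions hold.
Pairwise compatibility: gcd(m_i, m_j) must divide a_i - a_j for every pair.
Merge one congruence at a time:
  Start: x ≡ 4 (mod 10).
  Combine with x ≡ 5 (mod 21): gcd(10, 21) = 1; 5 - 4 = 1, which IS divisible by 1, so compatible.
    Write x = 4 + 10·t and substitute into x ≡ 5 (mod 21): 10·t ≡ 5 − 4 = 1 (mod 21).
    The inverse of 10 mod 21 is 19 (since 10·19 = 190 = 9·21 + 1), so t ≡ 19·1 = 19 ≡ 19 (mod 21).
    Then x = 4 + 10·19 = 194, valid modulo lcm(10, 21) = 210: x ≡ 194 (mod 210).
  Combine with x ≡ 2 (mod 8): gcd(210, 8) = 2; 2 - 194 = -192, which IS divisible by 2, so compatible.
    Write x = 194 + 210·t and substitute into x ≡ 2 (mod 8): 210·t ≡ 2 − 194 = -192 (mod 8).
    Divide the congruence (and modulus) by g = 2: 105·t ≡ -96 (mod 4).
    Reduce coefficients mod 4: 1·t ≡ 0 (mod 4).
    So t ≡ 0 (mod 4).
    Then x = 194 + 210·0 = 194, valid modulo lcm(210, 8) = 840: x ≡ 194 (mod 840).
Verify: 194 mod 10 = 4, 194 mod 21 = 5, 194 mod 8 = 2.

x ≡ 194 (mod 840).


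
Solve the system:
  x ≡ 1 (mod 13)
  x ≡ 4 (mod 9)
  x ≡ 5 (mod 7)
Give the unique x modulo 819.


Moduli 13, 9, 7 are pairwise coprime; by CRT there is a unique solution modulo M = 13 · 9 · 7 = 819.
Solve pairwise, accumulating the modulus:
  Start with x ≡ 1 (mod 13).
  Combine with x ≡ 4 (mod 9): since gcd(13, 9) = 1, we get a unique residue mod 117.
    Write x = 1 + 13·t and substitute into x ≡ 4 (mod 9): 13·t ≡ 4 − 1 = 3 (mod 9).
    Reduce coefficients mod 9: 4·t ≡ 3 (mod 9).
    The inverse of 4 mod 9 is 7 (since 4·7 = 28 = 3·9 + 1), so t ≡ 7·3 = 21 ≡ 3 (mod 9).
    Then x = 1 + 13·3 = 40, valid modulo lcm(13, 9) = 117: x ≡ 40 (mod 117).
  Combine with x ≡ 5 (mod 7): since gcd(117, 7) = 1, we get a unique residue mod 819.
    Write x = 40 + 117·t and substitute into x ≡ 5 (mod 7): 117·t ≡ 5 − 40 = -35 (mod 7).
    Reduce coefficients mod 7: 5·t ≡ 0 (mod 7).
    The inverse of 5 mod 7 is 3 (since 5·3 = 15 = 2·7 + 1), so t ≡ 3·0 = 0 ≡ 0 (mod 7).
    Then x = 40 + 117·0 = 40, valid modulo lcm(117, 7) = 819: x ≡ 40 (mod 819).
Verify: 40 mod 13 = 1 ✓, 40 mod 9 = 4 ✓, 40 mod 7 = 5 ✓.

x ≡ 40 (mod 819).


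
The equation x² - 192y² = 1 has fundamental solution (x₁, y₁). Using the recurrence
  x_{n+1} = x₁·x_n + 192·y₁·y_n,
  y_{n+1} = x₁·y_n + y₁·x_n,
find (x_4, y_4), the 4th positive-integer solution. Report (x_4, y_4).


Step 1: Find the fundamental solution (x₁, y₁) of x² - 192y² = 1.
  Expand √192 as a continued fraction. a₀ = ⌊√192⌋ = 13; iterate m_{k+1} = d_k·a_k − m_k, d_{k+1} = (192 − m_{k+1}²)/d_k, a_{k+1} = ⌊(a₀ + m_{k+1})/d_{k+1}⌋ (starting m₀ = 0, d₀ = 1), with convergents p_k = a_k·p_{k-1} + p_{k-2}, q_k = a_k·q_{k-1} + q_{k-2} (p₋₁ = 1, q₋₁ = 0):
  k = 0: a₀ = 13; p₀/q₀ = 13/1; p₀² − 192·q₀² = 169 − 192 = -23.
  k = 1: m = 13, d = 23, a = ⌊(13 + 13)/23⌋ = 1; p/q = (1·13 + 1)/(1·1 + 0) = 14/1; p² − 192·q² = 196 − 192 = 4.
  k = 2: m = 10, d = 4, a = ⌊(13 + 10)/4⌋ = 5; p/q = (5·14 + 13)/(5·1 + 1) = 83/6; p² − 192·q² = 6889 − 6912 = -23.
  k = 3: m = 10, d = 23, a = ⌊(13 + 10)/23⌋ = 1; p/q = (1·83 + 14)/(1·6 + 1) = 97/7; p² − 192·q² = 9409 − 9408 = 1.
  The first convergent with p² − 192·q² = 1 gives the fundamental solution (x₁, y₁) = (97, 7).
Step 2: Apply the recurrence (x_{n+1}, y_{n+1}) = (x₁x_n + 192y₁y_n, x₁y_n + y₁x_n) repeatedly.
  From (x_1, y_1) = (97, 7): x_2 = 97·97 + 192·7·7 = 18817; y_2 = 97·7 + 7·97 = 1358.
  From (x_2, y_2) = (18817, 1358): x_3 = 97·18817 + 192·7·1358 = 3650401; y_3 = 97·1358 + 7·18817 = 263445.
  From (x_3, y_3) = (3650401, 263445): x_4 = 97·3650401 + 192·7·263445 = 708158977; y_4 = 97·263445 + 7·3650401 = 51106972.
Step 3: Verify x_4² - 192·y_4² = 501489136705686529 - 501489136705686528 = 1 (should be 1). ✓

(x_1, y_1) = (97, 7); (x_4, y_4) = (708158977, 51106972).


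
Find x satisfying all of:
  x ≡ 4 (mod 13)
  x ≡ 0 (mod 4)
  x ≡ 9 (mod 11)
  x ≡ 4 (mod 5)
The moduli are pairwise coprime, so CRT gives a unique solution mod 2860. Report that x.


Product of moduli M = 13 · 4 · 11 · 5 = 2860.
Merge one congruence at a time:
  Start: x ≡ 4 (mod 13).
  Combine with x ≡ 0 (mod 4); new modulus lcm = 52.
    Write x = 4 + 13·t and substitute into x ≡ 0 (mod 4): 13·t ≡ 0 − 4 = -4 (mod 4).
    Reduce coefficients mod 4: 1·t ≡ 0 (mod 4).
    So t ≡ 0 (mod 4).
    Then x = 4 + 13·0 = 4, valid modulo lcm(13, 4) = 52: x ≡ 4 (mod 52).
  Combine with x ≡ 9 (mod 11); new modulus lcm = 572.
    Write x = 4 + 52·t and substitute into x ≡ 9 (mod 11): 52·t ≡ 9 − 4 = 5 (mod 11).
    Reduce coefficients mod 11: 8·t ≡ 5 (mod 11).
    The inverse of 8 mod 11 is 7 (since 8·7 = 56 = 5·11 + 1), so t ≡ 7·5 = 35 ≡ 2 (mod 11).
    Then x = 4 + 52·2 = 108, valid modulo lcm(52, 11) = 572: x ≡ 108 (mod 572).
  Combine with x ≡ 4 (mod 5); new modulus lcm = 2860.
    Write x = 108 + 572·t and substitute into x ≡ 4 (mod 5): 572·t ≡ 4 − 108 = -104 (mod 5).
    Reduce coefficients mod 5: 2·t ≡ 1 (mod 5).
    The inverse of 2 mod 5 is 3 (since 2·3 = 6 = 1·5 + 1), so t ≡ 3·1 = 3 ≡ 3 (mod 5).
    Then x = 108 + 572·3 = 1824, valid modulo lcm(572, 5) = 2860: x ≡ 1824 (mod 2860).
Verify against each original: 1824 mod 13 = 4, 1824 mod 4 = 0, 1824 mod 11 = 9, 1824 mod 5 = 4.

x ≡ 1824 (mod 2860).


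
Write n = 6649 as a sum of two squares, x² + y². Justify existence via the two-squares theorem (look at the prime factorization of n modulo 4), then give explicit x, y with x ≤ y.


Step 1: Factor n = 6649 = 61 · 109.
Step 2: Check the mod-4 condition on each prime factor: 61 ≡ 1 (mod 4), exponent 1; 109 ≡ 1 (mod 4), exponent 1.
All primes ≡ 3 (mod 4) appear to even exponent (or don't appear), so by the two-squares theorem n IS expressible as a sum of two squares.
Step 3: Build a representation. Here n = 61 · 109 is a product of primes ≡ 1 (mod 4). Each prime p ≡ 1 (mod 4) is itself a sum of two squares; find a² by testing p − a² for a perfect square:
  61: 61 − 1² = 60, 61 − 2² = 57, 61 − 3² = 52, 61 − 4² = 45, 61 − 5² = 36 = 6² ⇒ 61 = 5² + 6².
  109: 109 − 1² = 108, 109 − 2² = 105, 109 − 3² = 100 = 10² ⇒ 109 = 3² + 10².
  Combine using the Brahmagupta–Fibonacci identity (a² + b²)(c² + d²) = (ac − bd)² + (ad + bc)² = (ac + bd)² + (ad − bc)²:
  61 · 109 = 6649: from (5² + 6²)(3² + 10²), take (5·3 − 6·10, 5·10 + 6·3) = (15 − 60, 50 + 18) = (-45, 68); dropping signs (only squares matter) gives (45, 68); check 45² + 68² = 2025 + 4624 = 6649 ✓.
Step 4: Order so x ≤ y and verify: 45² + 68² = 2025 + 4624 = 6649 = n. ✓

n = 6649 = 45² + 68² (one valid representation with x ≤ y).


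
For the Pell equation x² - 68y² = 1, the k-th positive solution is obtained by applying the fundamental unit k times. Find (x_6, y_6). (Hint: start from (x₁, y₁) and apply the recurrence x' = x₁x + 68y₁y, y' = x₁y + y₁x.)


Step 1: Find the fundamental solution (x₁, y₁) of x² - 68y² = 1.
  Expand √68 as a continued fraction. a₀ = ⌊√68⌋ = 8; iterate m_{k+1} = d_k·a_k − m_k, d_{k+1} = (68 − m_{k+1}²)/d_k, a_{k+1} = ⌊(a₀ + m_{k+1})/d_{k+1}⌋ (starting m₀ = 0, d₀ = 1), with convergents p_k = a_k·p_{k-1} + p_{k-2}, q_k = a_k·q_{k-1} + q_{k-2} (p₋₁ = 1, q₋₁ = 0):
  k = 0: a₀ = 8; p₀/q₀ = 8/1; p₀² − 68·q₀² = 64 − 68 = -4.
  k = 1: m = 8, d = 4, a = ⌊(8 + 8)/4⌋ = 4; p/q = (4·8 + 1)/(4·1 + 0) = 33/4; p² − 68·q² = 1089 − 1088 = 1.
  The first convergent with p² − 68·q² = 1 gives the fundamental solution (x₁, y₁) = (33, 4).
Step 2: Apply the recurrence (x_{n+1}, y_{n+1}) = (x₁x_n + 68y₁y_n, x₁y_n + y₁x_n) repeatedly.
  From (x_1, y_1) = (33, 4): x_2 = 33·33 + 68·4·4 = 2177; y_2 = 33·4 + 4·33 = 264.
  From (x_2, y_2) = (2177, 264): x_3 = 33·2177 + 68·4·264 = 143649; y_3 = 33·264 + 4·2177 = 17420.
  From (x_3, y_3) = (143649, 17420): x_4 = 33·143649 + 68·4·17420 = 9478657; y_4 = 33·17420 + 4·143649 = 1149456.
  From (x_4, y_4) = (9478657, 1149456): x_5 = 33·9478657 + 68·4·1149456 = 625447713; y_5 = 33·1149456 + 4·9478657 = 75846676.
  From (x_5, y_5) = (625447713, 75846676): x_6 = 33·625447713 + 68·4·75846676 = 41270070401; y_6 = 33·75846676 + 4·625447713 = 5004731160.
Step 3: Verify x_6² - 68·y_6² = 1703218710903496300801 - 1703218710903496300800 = 1 (should be 1). ✓

(x_1, y_1) = (33, 4); (x_6, y_6) = (41270070401, 5004731160).


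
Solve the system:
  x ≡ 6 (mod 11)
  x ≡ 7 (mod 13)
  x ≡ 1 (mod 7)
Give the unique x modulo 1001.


Moduli 11, 13, 7 are pairwise coprime; by CRT there is a unique solution modulo M = 11 · 13 · 7 = 1001.
Solve pairwise, accumulating the modulus:
  Start with x ≡ 6 (mod 11).
  Combine with x ≡ 7 (mod 13): since gcd(11, 13) = 1, we get a unique residue mod 143.
    Write x = 6 + 11·t and substitute into x ≡ 7 (mod 13): 11·t ≡ 7 − 6 = 1 (mod 13).
    The inverse of 11 mod 13 is 6 (since 11·6 = 66 = 5·13 + 1), so t ≡ 6·1 = 6 ≡ 6 (mod 13).
    Then x = 6 + 11·6 = 72, valid modulo lcm(11, 13) = 143: x ≡ 72 (mod 143).
  Combine with x ≡ 1 (mod 7): since gcd(143, 7) = 1, we get a unique residue mod 1001.
    Write x = 72 + 143·t and substitute into x ≡ 1 (mod 7): 143·t ≡ 1 − 72 = -71 (mod 7).
    Reduce coefficients mod 7: 3·t ≡ 6 (mod 7).
    The inverse of 3 mod 7 is 5 (since 3·5 = 15 = 2·7 + 1), so t ≡ 5·6 = 30 ≡ 2 (mod 7).
    Then x = 72 + 143·2 = 358, valid modulo lcm(143, 7) = 1001: x ≡ 358 (mod 1001).
Verify: 358 mod 11 = 6 ✓, 358 mod 13 = 7 ✓, 358 mod 7 = 1 ✓.

x ≡ 358 (mod 1001).


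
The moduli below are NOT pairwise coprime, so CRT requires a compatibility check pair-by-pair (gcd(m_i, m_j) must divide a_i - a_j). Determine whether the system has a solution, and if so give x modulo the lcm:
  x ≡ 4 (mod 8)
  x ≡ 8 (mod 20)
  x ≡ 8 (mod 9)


Moduli 8, 20, 9 are not pairwise coprime, so CRT works modulo lcm(m_i) when all pairwise compatibility conditions hold.
Pairwise compatibility: gcd(m_i, m_j) must divide a_i - a_j for every pair.
Merge one congruence at a time:
  Start: x ≡ 4 (mod 8).
  Combine with x ≡ 8 (mod 20): gcd(8, 20) = 4; 8 - 4 = 4, which IS divisible by 4, so compatible.
    Write x = 4 + 8·t and substitute into x ≡ 8 (mod 20): 8·t ≡ 8 − 4 = 4 (mod 20).
    Divide the congruence (and modulus) by g = 4: 2·t ≡ 1 (mod 5).
    The inverse of 2 mod 5 is 3 (since 2·3 = 6 = 1·5 + 1), so t ≡ 3·1 = 3 ≡ 3 (mod 5).
    Then x = 4 + 8·3 = 28, valid modulo lcm(8, 20) = 40: x ≡ 28 (mod 40).
  Combine with x ≡ 8 (mod 9): gcd(40, 9) = 1; 8 - 28 = -20, which IS divisible by 1, so compatible.
    Write x = 28 + 40·t and substitute into x ≡ 8 (mod 9): 40·t ≡ 8 − 28 = -20 (mod 9).
    Reduce coefficients mod 9: 4·t ≡ 7 (mod 9).
    The inverse of 4 mod 9 is 7 (since 4·7 = 28 = 3·9 + 1), so t ≡ 7·7 = 49 ≡ 4 (mod 9).
    Then x = 28 + 40·4 = 188, valid modulo lcm(40, 9) = 360: x ≡ 188 (mod 360).
Verify: 188 mod 8 = 4, 188 mod 20 = 8, 188 mod 9 = 8.

x ≡ 188 (mod 360).


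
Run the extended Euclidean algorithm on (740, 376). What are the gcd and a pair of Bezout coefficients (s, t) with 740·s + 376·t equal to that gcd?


Euclidean algorithm on (740, 376) — divide until remainder is 0:
  740 = 1 · 376 + 364
  376 = 1 · 364 + 12
  364 = 30 · 12 + 4
  12 = 3 · 4 + 0
gcd(740, 376) = 4.
Track Bezout coefficients alongside the remainders: start with r₀ = 740 = a·1 + b·0 (s = 1, t = 0) and r₁ = 376 = a·0 + b·1 (s = 0, t = 1); each new remainder r_{k+1} = r_{k-1} − q_k·r_k inherits s_{k+1} = s_{k-1} − q_k·s_k, t_{k+1} = t_{k-1} − q_k·t_k, so r_k = a·s_k + b·t_k at every step:
  q = 1: r = 364, s = 1 − 1·0 = 1, t = 0 − 1·1 = -1  (check: 740·1 + 376·(-1) = 364)
  q = 1: r = 12, s = 0 − 1·1 = -1, t = 1 − 1·(-1) = 2  (check: 740·(-1) + 376·2 = 12)
  q = 30: r = 4, s = 1 − 30·(-1) = 31, t = -1 − 30·2 = -61  (check: 740·31 + 376·(-61) = 4)
The row with r = 4 (the gcd) gives the Bezout coefficients s = 31, t = -61.
Result: 740 · (31) + 376 · (-61) = 4.

gcd(740, 376) = 4; s = 31, t = -61 (check: 740·31 + 376·(-61) = 4).


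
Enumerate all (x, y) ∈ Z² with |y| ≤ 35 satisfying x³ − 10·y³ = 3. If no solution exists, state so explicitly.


The equation is x³ - 10y³ = 3. For fixed y, x³ = 10·y³ + 3, so a solution requires the RHS to be a perfect cube.
Strategy: iterate y from -35 to 35, compute RHS = 10·y³ + 3, and check whether it is a (positive or negative) perfect cube.
Check small values of y:
  y = 0: RHS = 3 is not a perfect cube.
  y = 1: RHS = 13 is not a perfect cube.
  y = -1: RHS = -7 is not a perfect cube.
  y = 2: RHS = 83 is not a perfect cube.
  y = -2: RHS = -77 is not a perfect cube.
  y = 3: RHS = 273 is not a perfect cube.
  y = -3: RHS = -267 is not a perfect cube.
Continuing the search up to |y| = 35 finds no solutions either.
No (x, y) in the scanned range satisfies the equation.

No integer solutions with |y| ≤ 35.


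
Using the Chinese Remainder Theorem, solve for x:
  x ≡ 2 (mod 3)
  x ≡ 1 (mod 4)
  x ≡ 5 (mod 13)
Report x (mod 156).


Moduli 3, 4, 13 are pairwise coprime; by CRT there is a unique solution modulo M = 3 · 4 · 13 = 156.
Solve pairwise, accumulating the modulus:
  Start with x ≡ 2 (mod 3).
  Combine with x ≡ 1 (mod 4): since gcd(3, 4) = 1, we get a unique residue mod 12.
    Write x = 2 + 3·t and substitute into x ≡ 1 (mod 4): 3·t ≡ 1 − 2 = -1 (mod 4).
    Reduce coefficients mod 4: 3·t ≡ 3 (mod 4).
    The inverse of 3 mod 4 is 3 (since 3·3 = 9 = 2·4 + 1), so t ≡ 3·3 = 9 ≡ 1 (mod 4).
    Then x = 2 + 3·1 = 5, valid modulo lcm(3, 4) = 12: x ≡ 5 (mod 12).
  Combine with x ≡ 5 (mod 13): since gcd(12, 13) = 1, we get a unique residue mod 156.
    Write x = 5 + 12·t and substitute into x ≡ 5 (mod 13): 12·t ≡ 5 − 5 = 0 (mod 13).
    The inverse of 12 mod 13 is 12 (since 12·12 = 144 = 11·13 + 1), so t ≡ 12·0 = 0 ≡ 0 (mod 13).
    Then x = 5 + 12·0 = 5, valid modulo lcm(12, 13) = 156: x ≡ 5 (mod 156).
Verify: 5 mod 3 = 2 ✓, 5 mod 4 = 1 ✓, 5 mod 13 = 5 ✓.

x ≡ 5 (mod 156).


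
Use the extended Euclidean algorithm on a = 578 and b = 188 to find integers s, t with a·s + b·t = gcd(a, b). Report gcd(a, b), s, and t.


Euclidean algorithm on (578, 188) — divide until remainder is 0:
  578 = 3 · 188 + 14
  188 = 13 · 14 + 6
  14 = 2 · 6 + 2
  6 = 3 · 2 + 0
gcd(578, 188) = 2.
Track Bezout coefficients alongside the remainders: start with r₀ = 578 = a·1 + b·0 (s = 1, t = 0) and r₁ = 188 = a·0 + b·1 (s = 0, t = 1); each new remainder r_{k+1} = r_{k-1} − q_k·r_k inherits s_{k+1} = s_{k-1} − q_k·s_k, t_{k+1} = t_{k-1} − q_k·t_k, so r_k = a·s_k + b·t_k at every step:
  q = 3: r = 14, s = 1 − 3·0 = 1, t = 0 − 3·1 = -3  (check: 578·1 + 188·(-3) = 14)
  q = 13: r = 6, s = 0 − 13·1 = -13, t = 1 − 13·(-3) = 40  (check: 578·(-13) + 188·40 = 6)
  q = 2: r = 2, s = 1 − 2·(-13) = 27, t = -3 − 2·40 = -83  (check: 578·27 + 188·(-83) = 2)
The row with r = 2 (the gcd) gives the Bezout coefficients s = 27, t = -83.
Result: 578 · (27) + 188 · (-83) = 2.

gcd(578, 188) = 2; s = 27, t = -83 (check: 578·27 + 188·(-83) = 2).


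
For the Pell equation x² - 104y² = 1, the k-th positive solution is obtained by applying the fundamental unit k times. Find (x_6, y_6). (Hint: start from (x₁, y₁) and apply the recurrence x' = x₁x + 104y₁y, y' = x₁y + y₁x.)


Step 1: Find the fundamental solution (x₁, y₁) of x² - 104y² = 1.
  Expand √104 as a continued fraction. a₀ = ⌊√104⌋ = 10; iterate m_{k+1} = d_k·a_k − m_k, d_{k+1} = (104 − m_{k+1}²)/d_k, a_{k+1} = ⌊(a₀ + m_{k+1})/d_{k+1}⌋ (starting m₀ = 0, d₀ = 1), with convergents p_k = a_k·p_{k-1} + p_{k-2}, q_k = a_k·q_{k-1} + q_{k-2} (p₋₁ = 1, q₋₁ = 0):
  k = 0: a₀ = 10; p₀/q₀ = 10/1; p₀² − 104·q₀² = 100 − 104 = -4.
  k = 1: m = 10, d = 4, a = ⌊(10 + 10)/4⌋ = 5; p/q = (5·10 + 1)/(5·1 + 0) = 51/5; p² − 104·q² = 2601 − 2600 = 1.
  The first convergent with p² − 104·q² = 1 gives the fundamental solution (x₁, y₁) = (51, 5).
Step 2: Apply the recurrence (x_{n+1}, y_{n+1}) = (x₁x_n + 104y₁y_n, x₁y_n + y₁x_n) repeatedly.
  From (x_1, y_1) = (51, 5): x_2 = 51·51 + 104·5·5 = 5201; y_2 = 51·5 + 5·51 = 510.
  From (x_2, y_2) = (5201, 510): x_3 = 51·5201 + 104·5·510 = 530451; y_3 = 51·510 + 5·5201 = 52015.
  From (x_3, y_3) = (530451, 52015): x_4 = 51·530451 + 104·5·52015 = 54100801; y_4 = 51·52015 + 5·530451 = 5305020.
  From (x_4, y_4) = (54100801, 5305020): x_5 = 51·54100801 + 104·5·5305020 = 5517751251; y_5 = 51·5305020 + 5·54100801 = 541060025.
  From (x_5, y_5) = (5517751251, 541060025): x_6 = 51·5517751251 + 104·5·541060025 = 562756526801; y_6 = 51·541060025 + 5·5517751251 = 55182817530.
Step 3: Verify x_6² - 104·y_6² = 316694908457124631293601 - 316694908457124631293600 = 1 (should be 1). ✓

(x_1, y_1) = (51, 5); (x_6, y_6) = (562756526801, 55182817530).


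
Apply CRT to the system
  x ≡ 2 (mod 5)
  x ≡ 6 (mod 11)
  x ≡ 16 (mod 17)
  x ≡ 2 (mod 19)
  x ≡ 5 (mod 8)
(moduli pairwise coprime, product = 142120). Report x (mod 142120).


Product of moduli M = 5 · 11 · 17 · 19 · 8 = 142120.
Merge one congruence at a time:
  Start: x ≡ 2 (mod 5).
  Combine with x ≡ 6 (mod 11); new modulus lcm = 55.
    Write x = 2 + 5·t and substitute into x ≡ 6 (mod 11): 5·t ≡ 6 − 2 = 4 (mod 11).
    The inverse of 5 mod 11 is 9 (since 5·9 = 45 = 4·11 + 1), so t ≡ 9·4 = 36 ≡ 3 (mod 11).
    Then x = 2 + 5·3 = 17, valid modulo lcm(5, 11) = 55: x ≡ 17 (mod 55).
  Combine with x ≡ 16 (mod 17); new modulus lcm = 935.
    Write x = 17 + 55·t and substitute into x ≡ 16 (mod 17): 55·t ≡ 16 − 17 = -1 (mod 17).
    Reduce coefficients mod 17: 4·t ≡ 16 (mod 17).
    The inverse of 4 mod 17 is 13 (since 4·13 = 52 = 3·17 + 1), so t ≡ 13·16 = 208 ≡ 4 (mod 17).
    Then x = 17 + 55·4 = 237, valid modulo lcm(55, 17) = 935: x ≡ 237 (mod 935).
  Combine with x ≡ 2 (mod 19); new modulus lcm = 17765.
    Write x = 237 + 935·t and substitute into x ≡ 2 (mod 19): 935·t ≡ 2 − 237 = -235 (mod 19).
    Reduce coefficients mod 19: 4·t ≡ 12 (mod 19).
    The inverse of 4 mod 19 is 5 (since 4·5 = 20 = 1·19 + 1), so t ≡ 5·12 = 60 ≡ 3 (mod 19).
    Then x = 237 + 935·3 = 3042, valid modulo lcm(935, 19) = 17765: x ≡ 3042 (mod 17765).
  Combine with x ≡ 5 (mod 8); new modulus lcm = 142120.
    Write x = 3042 + 17765·t and substitute into x ≡ 5 (mod 8): 17765·t ≡ 5 − 3042 = -3037 (mod 8).
    Reduce coefficients mod 8: 5·t ≡ 3 (mod 8).
    The inverse of 5 mod 8 is 5 (since 5·5 = 25 = 3·8 + 1), so t ≡ 5·3 = 15 ≡ 7 (mod 8).
    Then x = 3042 + 17765·7 = 127397, valid modulo lcm(17765, 8) = 142120: x ≡ 127397 (mod 142120).
Verify against each original: 127397 mod 5 = 2, 127397 mod 11 = 6, 127397 mod 17 = 16, 127397 mod 19 = 2, 127397 mod 8 = 5.

x ≡ 127397 (mod 142120).


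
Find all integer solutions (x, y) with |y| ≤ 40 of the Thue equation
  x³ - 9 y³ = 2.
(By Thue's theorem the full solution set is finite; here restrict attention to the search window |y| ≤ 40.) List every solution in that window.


The equation is x³ - 9y³ = 2. For fixed y, x³ = 9·y³ + 2, so a solution requires the RHS to be a perfect cube.
Strategy: iterate y from -40 to 40, compute RHS = 9·y³ + 2, and check whether it is a (positive or negative) perfect cube.
Check small values of y:
  y = 0: RHS = 2 is not a perfect cube.
  y = 1: RHS = 11 is not a perfect cube.
  y = -1: RHS = -7 is not a perfect cube.
  y = 2: RHS = 74 is not a perfect cube.
  y = -2: RHS = -70 is not a perfect cube.
  y = 3: RHS = 245 is not a perfect cube.
  y = -3: RHS = -241 is not a perfect cube.
Continuing the search up to |y| = 40 finds no solutions either.
No (x, y) in the scanned range satisfies the equation.

No integer solutions with |y| ≤ 40.


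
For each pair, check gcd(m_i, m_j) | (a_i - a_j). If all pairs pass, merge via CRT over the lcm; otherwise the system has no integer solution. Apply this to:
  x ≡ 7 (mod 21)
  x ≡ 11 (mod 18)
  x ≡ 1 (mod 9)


Moduli 21, 18, 9 are not pairwise coprime, so CRT works modulo lcm(m_i) when all pairwise compatibility conditions hold.
Pairwise compatibility: gcd(m_i, m_j) must divide a_i - a_j for every pair.
Merge one congruence at a time:
  Start: x ≡ 7 (mod 21).
  Combine with x ≡ 11 (mod 18): gcd(21, 18) = 3, and 11 - 7 = 4 is NOT divisible by 3.
    ⇒ system is inconsistent (no integer solution).

No solution (the system is inconsistent).


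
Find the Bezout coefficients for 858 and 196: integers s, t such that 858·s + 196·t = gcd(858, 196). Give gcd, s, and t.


Euclidean algorithm on (858, 196) — divide until remainder is 0:
  858 = 4 · 196 + 74
  196 = 2 · 74 + 48
  74 = 1 · 48 + 26
  48 = 1 · 26 + 22
  26 = 1 · 22 + 4
  22 = 5 · 4 + 2
  4 = 2 · 2 + 0
gcd(858, 196) = 2.
Track Bezout coefficients alongside the remainders: start with r₀ = 858 = a·1 + b·0 (s = 1, t = 0) and r₁ = 196 = a·0 + b·1 (s = 0, t = 1); each new remainder r_{k+1} = r_{k-1} − q_k·r_k inherits s_{k+1} = s_{k-1} − q_k·s_k, t_{k+1} = t_{k-1} − q_k·t_k, so r_k = a·s_k + b·t_k at every step:
  q = 4: r = 74, s = 1 − 4·0 = 1, t = 0 − 4·1 = -4  (check: 858·1 + 196·(-4) = 74)
  q = 2: r = 48, s = 0 − 2·1 = -2, t = 1 − 2·(-4) = 9  (check: 858·(-2) + 196·9 = 48)
  q = 1: r = 26, s = 1 − 1·(-2) = 3, t = -4 − 1·9 = -13  (check: 858·3 + 196·(-13) = 26)
  q = 1: r = 22, s = -2 − 1·3 = -5, t = 9 − 1·(-13) = 22  (check: 858·(-5) + 196·22 = 22)
  q = 1: r = 4, s = 3 − 1·(-5) = 8, t = -13 − 1·22 = -35  (check: 858·8 + 196·(-35) = 4)
  q = 5: r = 2, s = -5 − 5·8 = -45, t = 22 − 5·(-35) = 197  (check: 858·(-45) + 196·197 = 2)
The row with r = 2 (the gcd) gives the Bezout coefficients s = -45, t = 197.
Result: 858 · (-45) + 196 · (197) = 2.

gcd(858, 196) = 2; s = -45, t = 197 (check: 858·(-45) + 196·197 = 2).


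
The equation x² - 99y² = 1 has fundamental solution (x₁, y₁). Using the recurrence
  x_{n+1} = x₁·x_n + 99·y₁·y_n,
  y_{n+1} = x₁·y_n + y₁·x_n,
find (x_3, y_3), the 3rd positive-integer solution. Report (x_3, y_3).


Step 1: Find the fundamental solution (x₁, y₁) of x² - 99y² = 1.
  Expand √99 as a continued fraction. a₀ = ⌊√99⌋ = 9; iterate m_{k+1} = d_k·a_k − m_k, d_{k+1} = (99 − m_{k+1}²)/d_k, a_{k+1} = ⌊(a₀ + m_{k+1})/d_{k+1}⌋ (starting m₀ = 0, d₀ = 1), with convergents p_k = a_k·p_{k-1} + p_{k-2}, q_k = a_k·q_{k-1} + q_{k-2} (p₋₁ = 1, q₋₁ = 0):
  k = 0: a₀ = 9; p₀/q₀ = 9/1; p₀² − 99·q₀² = 81 − 99 = -18.
  k = 1: m = 9, d = 18, a = ⌊(9 + 9)/18⌋ = 1; p/q = (1·9 + 1)/(1·1 + 0) = 10/1; p² − 99·q² = 100 − 99 = 1.
  The first convergent with p² − 99·q² = 1 gives the fundamental solution (x₁, y₁) = (10, 1).
Step 2: Apply the recurrence (x_{n+1}, y_{n+1}) = (x₁x_n + 99y₁y_n, x₁y_n + y₁x_n) repeatedly.
  From (x_1, y_1) = (10, 1): x_2 = 10·10 + 99·1·1 = 199; y_2 = 10·1 + 1·10 = 20.
  From (x_2, y_2) = (199, 20): x_3 = 10·199 + 99·1·20 = 3970; y_3 = 10·20 + 1·199 = 399.
Step 3: Verify x_3² - 99·y_3² = 15760900 - 15760899 = 1 (should be 1). ✓

(x_1, y_1) = (10, 1); (x_3, y_3) = (3970, 399).


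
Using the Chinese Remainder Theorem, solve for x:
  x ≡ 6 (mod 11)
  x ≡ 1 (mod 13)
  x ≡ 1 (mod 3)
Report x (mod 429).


Moduli 11, 13, 3 are pairwise coprime; by CRT there is a unique solution modulo M = 11 · 13 · 3 = 429.
Solve pairwise, accumulating the modulus:
  Start with x ≡ 6 (mod 11).
  Combine with x ≡ 1 (mod 13): since gcd(11, 13) = 1, we get a unique residue mod 143.
    Write x = 6 + 11·t and substitute into x ≡ 1 (mod 13): 11·t ≡ 1 − 6 = -5 (mod 13).
    Reduce coefficients mod 13: 11·t ≡ 8 (mod 13).
    The inverse of 11 mod 13 is 6 (since 11·6 = 66 = 5·13 + 1), so t ≡ 6·8 = 48 ≡ 9 (mod 13).
    Then x = 6 + 11·9 = 105, valid modulo lcm(11, 13) = 143: x ≡ 105 (mod 143).
  Combine with x ≡ 1 (mod 3): since gcd(143, 3) = 1, we get a unique residue mod 429.
    Write x = 105 + 143·t and substitute into x ≡ 1 (mod 3): 143·t ≡ 1 − 105 = -104 (mod 3).
    Reduce coefficients mod 3: 2·t ≡ 1 (mod 3).
    The inverse of 2 mod 3 is 2 (since 2·2 = 4 = 1·3 + 1), so t ≡ 2·1 = 2 ≡ 2 (mod 3).
    Then x = 105 + 143·2 = 391, valid modulo lcm(143, 3) = 429: x ≡ 391 (mod 429).
Verify: 391 mod 11 = 6 ✓, 391 mod 13 = 1 ✓, 391 mod 3 = 1 ✓.

x ≡ 391 (mod 429).


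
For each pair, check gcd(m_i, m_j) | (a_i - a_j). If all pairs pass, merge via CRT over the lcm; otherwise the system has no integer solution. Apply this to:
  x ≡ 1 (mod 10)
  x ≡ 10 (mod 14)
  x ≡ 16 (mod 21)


Moduli 10, 14, 21 are not pairwise coprime, so CRT works modulo lcm(m_i) when all pairwise compatibility conditions hold.
Pairwise compatibility: gcd(m_i, m_j) must divide a_i - a_j for every pair.
Merge one congruence at a time:
  Start: x ≡ 1 (mod 10).
  Combine with x ≡ 10 (mod 14): gcd(10, 14) = 2, and 10 - 1 = 9 is NOT divisible by 2.
    ⇒ system is inconsistent (no integer solution).

No solution (the system is inconsistent).
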